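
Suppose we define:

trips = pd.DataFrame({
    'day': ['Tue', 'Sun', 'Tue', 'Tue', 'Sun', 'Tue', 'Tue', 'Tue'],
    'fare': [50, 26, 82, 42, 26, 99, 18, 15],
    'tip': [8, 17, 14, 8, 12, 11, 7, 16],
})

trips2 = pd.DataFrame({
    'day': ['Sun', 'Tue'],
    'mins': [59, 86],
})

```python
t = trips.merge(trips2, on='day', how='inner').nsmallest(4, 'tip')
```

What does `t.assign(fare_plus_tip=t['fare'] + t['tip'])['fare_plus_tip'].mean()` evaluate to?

60.75

merge on 'day' (how='inner') → 8 rows:
   day  fare  tip  mins
0  Tue    50    8    86
1  Sun    26   17    59
2  Tue    82   14    86
3  Tue    42    8    86
4  Sun    26   12    59
5  Tue    99   11    86
6  Tue    18    7    86
7  Tue    15   16    86
take 4 rows with smallest tip:
   day  fare  tip  mins
6  Tue    18    7    86
0  Tue    50    8    86
3  Tue    42    8    86
5  Tue    99   11    86
add column fare_plus_tip = t['fare'] + t['tip']:
   day  fare  tip  mins  fare_plus_tip
6  Tue    18    7    86             25
0  Tue    50    8    86             58
3  Tue    42    8    86             50
5  Tue    99   11    86            110
The mean of column 'fare_plus_tip' is 60.75.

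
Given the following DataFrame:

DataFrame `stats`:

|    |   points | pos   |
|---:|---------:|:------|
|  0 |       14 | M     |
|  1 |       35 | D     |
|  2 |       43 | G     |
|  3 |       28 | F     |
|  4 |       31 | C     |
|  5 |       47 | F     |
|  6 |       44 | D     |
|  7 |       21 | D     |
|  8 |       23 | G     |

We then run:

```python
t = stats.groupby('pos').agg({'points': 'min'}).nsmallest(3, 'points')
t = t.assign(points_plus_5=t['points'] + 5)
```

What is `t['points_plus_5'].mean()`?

24.3333333333

group by pos, min of points:
     points
pos        
C        31
D        21
F        28
G        23
M        14
take 3 rows with smallest points:
     points
pos        
M        14
D        21
G        23
add column points_plus_5 = t['points'] + 5:
     points  points_plus_5
pos                       
M        14             19
D        21             26
G        23             28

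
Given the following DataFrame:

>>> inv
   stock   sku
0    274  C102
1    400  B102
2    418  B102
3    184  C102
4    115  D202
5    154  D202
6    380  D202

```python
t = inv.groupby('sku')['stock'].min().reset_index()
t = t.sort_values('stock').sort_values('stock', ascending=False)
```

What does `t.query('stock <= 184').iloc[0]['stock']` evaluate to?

group by sku, min of stock:
sku
B102    400
C102    184
D202    115
Name: stock, dtype: int64
reset_index():
    sku  stock
0  B102    400
1  C102    184
2  D202    115
sort by stock:
    sku  stock
2  D202    115
1  C102    184
0  B102    400
sort by stock descending:
    sku  stock
0  B102    400
1  C102    184
2  D202    115
filter rows where stock <= 184:
    sku  stock
1  C102    184
2  D202    115
Reading off the value at position 0, column 'stock', we get 184.

184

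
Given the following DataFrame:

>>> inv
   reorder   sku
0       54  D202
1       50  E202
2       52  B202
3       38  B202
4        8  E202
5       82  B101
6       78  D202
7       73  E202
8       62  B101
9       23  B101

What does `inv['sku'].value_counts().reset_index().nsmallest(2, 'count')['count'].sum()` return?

4

value_counts of sku:
sku
E202    3
B101    3
D202    2
B202    2
Name: count, dtype: int64
reset_index():
    sku  count
0  E202      3
1  B101      3
2  D202      2
3  B202      2
take 2 rows with smallest count:
    sku  count
2  D202      2
3  B202      2
The sum of column 'count' is 4.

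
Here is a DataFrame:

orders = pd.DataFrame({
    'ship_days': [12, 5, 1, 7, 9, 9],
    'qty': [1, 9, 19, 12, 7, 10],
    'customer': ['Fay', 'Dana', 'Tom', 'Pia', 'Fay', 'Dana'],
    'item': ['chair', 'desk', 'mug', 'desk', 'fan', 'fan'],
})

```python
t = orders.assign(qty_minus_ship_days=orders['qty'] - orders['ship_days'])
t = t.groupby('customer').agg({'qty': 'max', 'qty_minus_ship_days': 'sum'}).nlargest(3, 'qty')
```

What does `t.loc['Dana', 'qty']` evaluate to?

add column qty_minus_ship_days = orders['qty'] - orders['ship_days']:
   ship_days  qty customer   item  qty_minus_ship_days
0         12    1      Fay  chair                  -11
1          5    9     Dana   desk                    4
2          1   19      Tom    mug                   18
3          7   12      Pia   desk                    5
4          9    7      Fay    fan                   -2
5          9   10     Dana    fan                    1
group by customer: max(qty), sum(qty_minus_ship_days):
          qty  qty_minus_ship_days
customer                          
Dana       10                    5
Fay         7                  -13
Pia        12                    5
Tom        19                   18
take 3 rows with largest qty:
          qty  qty_minus_ship_days
customer                          
Tom        19                   18
Pia        12                    5
Dana       10                    5
Reading off the value at row 'Dana', column 'qty', we get 10.

10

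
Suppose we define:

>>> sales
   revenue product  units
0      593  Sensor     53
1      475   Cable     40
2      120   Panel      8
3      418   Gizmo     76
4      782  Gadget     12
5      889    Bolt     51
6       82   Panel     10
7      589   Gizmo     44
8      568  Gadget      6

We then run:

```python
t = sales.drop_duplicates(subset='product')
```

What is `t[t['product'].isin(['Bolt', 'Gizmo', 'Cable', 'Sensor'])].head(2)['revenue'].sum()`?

drop duplicate product (keep=first):
   revenue product  units
0      593  Sensor     53
1      475   Cable     40
2      120   Panel      8
3      418   Gizmo     76
4      782  Gadget     12
5      889    Bolt     51
filter rows where product in ['Bolt', 'Gizmo', 'Cable', 'Sensor']:
   revenue product  units
0      593  Sensor     53
1      475   Cable     40
3      418   Gizmo     76
5      889    Bolt     51
take first 2 rows:
   revenue product  units
0      593  Sensor     53
1      475   Cable     40
Then the sum of column 'revenue': 1068

1068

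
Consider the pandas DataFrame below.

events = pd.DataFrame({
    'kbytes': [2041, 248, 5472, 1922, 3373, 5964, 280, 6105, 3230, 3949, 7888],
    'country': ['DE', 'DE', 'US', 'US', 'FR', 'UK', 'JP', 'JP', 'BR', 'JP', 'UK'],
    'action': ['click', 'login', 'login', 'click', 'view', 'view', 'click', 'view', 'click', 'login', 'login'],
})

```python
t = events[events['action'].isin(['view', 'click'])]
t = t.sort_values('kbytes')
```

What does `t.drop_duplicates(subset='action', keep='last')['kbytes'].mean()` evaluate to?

4667.5

filter rows where action in ['view', 'click']:
   kbytes country action
0    2041      DE  click
3    1922      US  click
4    3373      FR   view
5    5964      UK   view
6     280      JP  click
7    6105      JP   view
8    3230      BR  click
sort by kbytes:
   kbytes country action
6     280      JP  click
3    1922      US  click
0    2041      DE  click
8    3230      BR  click
4    3373      FR   view
5    5964      UK   view
7    6105      JP   view
drop duplicate action (keep=last):
   kbytes country action
8    3230      BR  click
7    6105      JP   view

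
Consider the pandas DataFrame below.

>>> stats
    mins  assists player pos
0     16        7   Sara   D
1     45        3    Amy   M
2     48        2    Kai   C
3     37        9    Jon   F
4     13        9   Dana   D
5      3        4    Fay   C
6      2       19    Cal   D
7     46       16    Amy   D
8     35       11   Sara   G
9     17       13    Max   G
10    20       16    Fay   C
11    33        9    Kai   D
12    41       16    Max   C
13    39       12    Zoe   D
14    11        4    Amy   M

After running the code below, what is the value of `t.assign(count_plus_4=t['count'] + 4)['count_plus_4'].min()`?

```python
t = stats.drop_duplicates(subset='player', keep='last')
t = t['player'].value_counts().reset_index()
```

drop duplicate player (keep=last):
    mins  assists player pos
3     37        9    Jon   F
4     13        9   Dana   D
6      2       19    Cal   D
8     35       11   Sara   G
10    20       16    Fay   C
11    33        9    Kai   D
12    41       16    Max   C
13    39       12    Zoe   D
14    11        4    Amy   M
value_counts of player:
player
Jon     1
Dana    1
Cal     1
Sara    1
Fay     1
Kai     1
Max     1
Zoe     1
Amy     1
Name: count, dtype: int64
reset_index():
  player  count
0    Jon      1
1   Dana      1
2    Cal      1
3   Sara      1
4    Fay      1
5    Kai      1
6    Max      1
7    Zoe      1
8    Amy      1
add column count_plus_4 = t['count'] + 4:
  player  count  count_plus_4
0    Jon      1             5
1   Dana      1             5
2    Cal      1             5
3   Sara      1             5
4    Fay      1             5
5    Kai      1             5
6    Max      1             5
7    Zoe      1             5
8    Amy      1             5
So min() = 5.

5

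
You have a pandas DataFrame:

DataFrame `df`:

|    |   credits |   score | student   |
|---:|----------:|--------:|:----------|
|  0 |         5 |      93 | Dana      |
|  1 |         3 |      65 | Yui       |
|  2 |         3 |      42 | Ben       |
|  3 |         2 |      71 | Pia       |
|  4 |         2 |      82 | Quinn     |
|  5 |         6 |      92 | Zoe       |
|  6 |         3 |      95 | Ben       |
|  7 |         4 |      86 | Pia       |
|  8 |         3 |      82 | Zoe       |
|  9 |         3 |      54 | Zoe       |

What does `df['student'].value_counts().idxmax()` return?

Zoe

value_counts of student:
student
Zoe      3
Ben      2
Pia      2
Dana     1
Yui      1
Quinn    1
Name: count, dtype: int64
Hence Zoe.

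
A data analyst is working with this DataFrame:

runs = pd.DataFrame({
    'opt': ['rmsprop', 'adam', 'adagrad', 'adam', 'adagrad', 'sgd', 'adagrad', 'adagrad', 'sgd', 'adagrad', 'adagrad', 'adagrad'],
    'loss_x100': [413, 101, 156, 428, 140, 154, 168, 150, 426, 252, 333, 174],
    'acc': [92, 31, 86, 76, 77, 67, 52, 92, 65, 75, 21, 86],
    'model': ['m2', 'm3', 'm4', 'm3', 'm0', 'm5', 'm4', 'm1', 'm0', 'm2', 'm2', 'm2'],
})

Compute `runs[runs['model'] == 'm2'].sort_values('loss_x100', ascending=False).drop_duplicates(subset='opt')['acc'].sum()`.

filter rows where model == 'm2':
        opt  loss_x100  acc model
0   rmsprop        413   92    m2
9   adagrad        252   75    m2
10  adagrad        333   21    m2
11  adagrad        174   86    m2
sort by loss_x100 descending:
        opt  loss_x100  acc model
0   rmsprop        413   92    m2
10  adagrad        333   21    m2
9   adagrad        252   75    m2
11  adagrad        174   86    m2
drop duplicate opt (keep=first):
        opt  loss_x100  acc model
0   rmsprop        413   92    m2
10  adagrad        333   21    m2
Reading off the sum of column 'acc', we get 113.

113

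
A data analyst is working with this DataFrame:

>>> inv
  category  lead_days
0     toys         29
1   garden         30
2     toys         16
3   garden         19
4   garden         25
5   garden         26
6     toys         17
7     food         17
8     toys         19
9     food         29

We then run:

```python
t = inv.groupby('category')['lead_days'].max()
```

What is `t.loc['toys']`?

group by category, max of lead_days:
category
food      29
garden    30
toys      29
Name: lead_days, dtype: int64
value at index 'toys' → 29

29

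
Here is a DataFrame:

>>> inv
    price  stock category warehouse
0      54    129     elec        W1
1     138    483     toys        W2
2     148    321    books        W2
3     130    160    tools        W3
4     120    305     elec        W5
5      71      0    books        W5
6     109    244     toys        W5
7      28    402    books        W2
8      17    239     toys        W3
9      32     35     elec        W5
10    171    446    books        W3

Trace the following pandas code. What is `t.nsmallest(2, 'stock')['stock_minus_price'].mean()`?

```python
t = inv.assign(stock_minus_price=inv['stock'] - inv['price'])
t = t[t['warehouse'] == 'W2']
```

273.5

add column stock_minus_price = inv['stock'] - inv['price']:
    price  stock category warehouse  stock_minus_price
0      54    129     elec        W1                 75
1     138    483     toys        W2                345
2     148    321    books        W2                173
3     130    160    tools        W3                 30
4     120    305     elec        W5                185
5      71      0    books        W5                -71
6     109    244     toys        W5                135
7      28    402    books        W2                374
8      17    239     toys        W3                222
9      32     35     elec        W5                  3
10    171    446    books        W3                275
filter rows where warehouse == 'W2':
   price  stock category warehouse  stock_minus_price
1    138    483     toys        W2                345
2    148    321    books        W2                173
7     28    402    books        W2                374
take 2 rows with smallest stock:
   price  stock category warehouse  stock_minus_price
2    148    321    books        W2                173
7     28    402    books        W2                374
Then the mean of column 'stock_minus_price': 273.5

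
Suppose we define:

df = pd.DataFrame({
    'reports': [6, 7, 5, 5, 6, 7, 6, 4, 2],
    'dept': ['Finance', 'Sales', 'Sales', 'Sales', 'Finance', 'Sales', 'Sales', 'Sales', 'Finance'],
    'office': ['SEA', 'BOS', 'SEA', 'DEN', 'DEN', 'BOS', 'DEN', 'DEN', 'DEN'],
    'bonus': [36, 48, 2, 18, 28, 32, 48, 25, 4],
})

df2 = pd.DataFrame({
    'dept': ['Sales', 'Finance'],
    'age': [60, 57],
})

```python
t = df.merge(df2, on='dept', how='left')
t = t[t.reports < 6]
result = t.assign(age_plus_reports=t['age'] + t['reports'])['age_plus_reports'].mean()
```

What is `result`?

merge on 'dept' (how='left') → 9 rows:
   reports     dept office  bonus  age
0        6  Finance    SEA     36   57
1        7    Sales    BOS     48   60
2        5    Sales    SEA      2   60
3        5    Sales    DEN     18   60
4        6  Finance    DEN     28   57
5        7    Sales    BOS     32   60
6        6    Sales    DEN     48   60
7        4    Sales    DEN     25   60
8        2  Finance    DEN      4   57
filter rows where reports < 6:
   reports     dept office  bonus  age
2        5    Sales    SEA      2   60
3        5    Sales    DEN     18   60
7        4    Sales    DEN     25   60
8        2  Finance    DEN      4   57
add column age_plus_reports = t['age'] + t['reports']:
   reports     dept office  bonus  age  age_plus_reports
2        5    Sales    SEA      2   60                65
3        5    Sales    DEN     18   60                65
7        4    Sales    DEN     25   60                64
8        2  Finance    DEN      4   57                59
The mean of column 'age_plus_reports' is 63.25.

63.25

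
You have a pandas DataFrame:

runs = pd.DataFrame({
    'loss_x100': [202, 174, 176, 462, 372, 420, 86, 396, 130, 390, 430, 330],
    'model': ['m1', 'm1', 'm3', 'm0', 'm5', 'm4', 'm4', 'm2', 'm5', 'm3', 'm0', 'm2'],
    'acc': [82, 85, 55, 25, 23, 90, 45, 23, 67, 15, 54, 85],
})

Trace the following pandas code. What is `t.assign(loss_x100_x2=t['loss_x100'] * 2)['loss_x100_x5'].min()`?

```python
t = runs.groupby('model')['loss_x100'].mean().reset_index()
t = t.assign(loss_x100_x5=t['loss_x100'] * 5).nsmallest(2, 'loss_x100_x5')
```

940.0

group by model, mean of loss_x100:
model
m0    446.0
m1    188.0
m2    363.0
m3    283.0
m4    253.0
m5    251.0
Name: loss_x100, dtype: float64
reset_index():
  model  loss_x100
0    m0      446.0
1    m1      188.0
2    m2      363.0
3    m3      283.0
4    m4      253.0
5    m5      251.0
add column loss_x100_x5 = t['loss_x100'] * 5:
  model  loss_x100  loss_x100_x5
0    m0      446.0        2230.0
1    m1      188.0         940.0
2    m2      363.0        1815.0
3    m3      283.0        1415.0
4    m4      253.0        1265.0
5    m5      251.0        1255.0
take 2 rows with smallest loss_x100_x5:
  model  loss_x100  loss_x100_x5
1    m1      188.0         940.0
5    m5      251.0        1255.0
add column loss_x100_x2 = t['loss_x100'] * 2:
  model  loss_x100  loss_x100_x5  loss_x100_x2
1    m1      188.0         940.0         376.0
5    m5      251.0        1255.0         502.0
Then the min of column 'loss_x100_x5': 940.0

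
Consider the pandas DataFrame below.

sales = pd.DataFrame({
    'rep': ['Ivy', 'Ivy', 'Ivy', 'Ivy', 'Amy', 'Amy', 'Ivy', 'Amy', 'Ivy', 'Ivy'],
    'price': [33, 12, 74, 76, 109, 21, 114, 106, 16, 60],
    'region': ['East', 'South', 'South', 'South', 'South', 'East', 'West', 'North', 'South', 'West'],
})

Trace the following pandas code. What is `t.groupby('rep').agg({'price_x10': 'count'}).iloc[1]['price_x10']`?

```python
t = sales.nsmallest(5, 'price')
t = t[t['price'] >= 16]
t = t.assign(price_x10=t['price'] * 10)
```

take 5 rows with smallest price:
   rep  price region
1  Ivy     12  South
8  Ivy     16  South
5  Amy     21   East
0  Ivy     33   East
9  Ivy     60   West
filter rows where price >= 16:
   rep  price region
8  Ivy     16  South
5  Amy     21   East
0  Ivy     33   East
9  Ivy     60   West
add column price_x10 = t['price'] * 10:
   rep  price region  price_x10
8  Ivy     16  South        160
5  Amy     21   East        210
0  Ivy     33   East        330
9  Ivy     60   West        600
group by rep, count of price_x10:
     price_x10
rep           
Amy          1
Ivy          3
Taking the value at position 1, column 'price_x10' gives 3.

3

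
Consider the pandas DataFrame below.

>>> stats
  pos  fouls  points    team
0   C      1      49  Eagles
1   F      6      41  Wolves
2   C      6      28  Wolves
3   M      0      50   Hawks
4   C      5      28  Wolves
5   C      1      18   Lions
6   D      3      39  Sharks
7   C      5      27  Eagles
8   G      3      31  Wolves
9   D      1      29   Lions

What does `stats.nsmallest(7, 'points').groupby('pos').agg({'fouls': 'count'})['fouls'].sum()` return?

take 7 rows with smallest points:
  pos  fouls  points    team
5   C      1      18   Lions
7   C      5      27  Eagles
2   C      6      28  Wolves
4   C      5      28  Wolves
9   D      1      29   Lions
8   G      3      31  Wolves
6   D      3      39  Sharks
group by pos, count of fouls:
     fouls
pos       
C        4
D        2
G        1
Reading off the sum of column 'fouls', we get 7.

7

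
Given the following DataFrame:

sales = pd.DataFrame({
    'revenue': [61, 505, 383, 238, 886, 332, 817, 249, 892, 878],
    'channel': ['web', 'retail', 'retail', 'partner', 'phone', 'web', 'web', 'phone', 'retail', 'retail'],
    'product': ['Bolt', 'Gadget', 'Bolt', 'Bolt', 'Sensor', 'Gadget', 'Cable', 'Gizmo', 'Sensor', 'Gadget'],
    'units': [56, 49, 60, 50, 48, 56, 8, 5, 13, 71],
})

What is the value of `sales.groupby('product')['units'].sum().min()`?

5

group by product, sum of units:
product
Bolt      166
Cable       8
Gadget    176
Gizmo       5
Sensor     61
Name: units, dtype: int64
Then the min of the resulting series: 5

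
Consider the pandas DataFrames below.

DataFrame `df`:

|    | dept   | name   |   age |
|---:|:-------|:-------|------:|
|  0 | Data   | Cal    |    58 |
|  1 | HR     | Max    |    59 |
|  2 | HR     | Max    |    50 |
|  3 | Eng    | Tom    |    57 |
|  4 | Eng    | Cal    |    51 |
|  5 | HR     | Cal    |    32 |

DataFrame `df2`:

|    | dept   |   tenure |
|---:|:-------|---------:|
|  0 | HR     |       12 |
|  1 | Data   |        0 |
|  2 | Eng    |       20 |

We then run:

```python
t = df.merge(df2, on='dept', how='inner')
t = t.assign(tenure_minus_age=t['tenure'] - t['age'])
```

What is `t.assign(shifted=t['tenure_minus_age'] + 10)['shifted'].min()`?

-48

merge on 'dept' (how='inner') → 6 rows:
   dept name  age  tenure
0  Data  Cal   58       0
1    HR  Max   59      12
2    HR  Max   50      12
3   Eng  Tom   57      20
4   Eng  Cal   51      20
5    HR  Cal   32      12
add column tenure_minus_age = t['tenure'] - t['age']:
   dept name  age  tenure  tenure_minus_age
0  Data  Cal   58       0               -58
1    HR  Max   59      12               -47
2    HR  Max   50      12               -38
3   Eng  Tom   57      20               -37
4   Eng  Cal   51      20               -31
5    HR  Cal   32      12               -20
add column shifted = t['tenure_minus_age'] + 10:
   dept name  age  tenure  tenure_minus_age  shifted
0  Data  Cal   58       0               -58      -48
1    HR  Max   59      12               -47      -37
2    HR  Max   50      12               -38      -28
3   Eng  Tom   57      20               -37      -27
4   Eng  Cal   51      20               -31      -21
5    HR  Cal   32      12               -20      -10
Taking the min of column 'shifted' gives -48.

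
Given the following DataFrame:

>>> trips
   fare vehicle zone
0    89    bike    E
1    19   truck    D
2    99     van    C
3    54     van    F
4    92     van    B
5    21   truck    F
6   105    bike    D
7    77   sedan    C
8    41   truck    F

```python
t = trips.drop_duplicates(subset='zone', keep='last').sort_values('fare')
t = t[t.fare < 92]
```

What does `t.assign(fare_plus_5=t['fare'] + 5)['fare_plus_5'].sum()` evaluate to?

222

drop duplicate zone (keep=last):
   fare vehicle zone
0    89    bike    E
4    92     van    B
6   105    bike    D
7    77   sedan    C
8    41   truck    F
sort by fare:
   fare vehicle zone
8    41   truck    F
7    77   sedan    C
0    89    bike    E
4    92     van    B
6   105    bike    D
filter rows where fare < 92:
   fare vehicle zone
8    41   truck    F
7    77   sedan    C
0    89    bike    E
add column fare_plus_5 = t['fare'] + 5:
   fare vehicle zone  fare_plus_5
8    41   truck    F           46
7    77   sedan    C           82
0    89    bike    E           94
sum of column 'fare_plus_5' → 222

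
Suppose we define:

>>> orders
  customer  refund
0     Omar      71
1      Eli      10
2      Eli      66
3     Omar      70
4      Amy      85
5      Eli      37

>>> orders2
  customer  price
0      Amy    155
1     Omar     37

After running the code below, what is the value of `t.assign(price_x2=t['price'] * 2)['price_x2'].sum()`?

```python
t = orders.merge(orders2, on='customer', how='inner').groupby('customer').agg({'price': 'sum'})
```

merge on 'customer' (how='inner') → 3 rows:
  customer  refund  price
0     Omar      71     37
1     Omar      70     37
2      Amy      85    155
group by customer, sum of price:
          price
customer       
Amy         155
Omar         74
add column price_x2 = t['price'] * 2:
          price  price_x2
customer                 
Amy         155       310
Omar         74       148
sum of column 'price_x2' → 458

458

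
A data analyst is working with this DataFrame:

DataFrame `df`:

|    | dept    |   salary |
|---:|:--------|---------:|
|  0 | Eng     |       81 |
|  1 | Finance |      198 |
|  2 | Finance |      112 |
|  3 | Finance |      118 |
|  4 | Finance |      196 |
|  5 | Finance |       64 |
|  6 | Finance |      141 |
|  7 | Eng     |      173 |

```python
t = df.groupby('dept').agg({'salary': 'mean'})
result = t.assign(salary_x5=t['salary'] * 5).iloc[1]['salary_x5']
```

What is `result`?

690.833333333

group by dept, mean of salary:
             salary
dept               
Eng      127.000000
Finance  138.166667
add column salary_x5 = t['salary'] * 5:
             salary   salary_x5
dept                           
Eng      127.000000  635.000000
Finance  138.166667  690.833333
Reading off the value at position 1, column 'salary_x5', we get 690.833333333.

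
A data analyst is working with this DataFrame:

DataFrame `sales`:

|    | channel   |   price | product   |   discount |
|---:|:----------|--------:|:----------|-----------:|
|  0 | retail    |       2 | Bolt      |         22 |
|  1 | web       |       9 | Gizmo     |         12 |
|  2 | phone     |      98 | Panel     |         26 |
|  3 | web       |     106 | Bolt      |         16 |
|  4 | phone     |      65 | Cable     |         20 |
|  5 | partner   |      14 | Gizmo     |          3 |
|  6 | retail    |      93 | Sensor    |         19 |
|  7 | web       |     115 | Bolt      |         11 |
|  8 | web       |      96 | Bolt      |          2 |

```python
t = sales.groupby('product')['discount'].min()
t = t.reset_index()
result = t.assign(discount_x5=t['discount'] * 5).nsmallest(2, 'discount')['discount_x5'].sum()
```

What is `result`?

group by product, min of discount:
product
Bolt       2
Cable     20
Gizmo      3
Panel     26
Sensor    19
Name: discount, dtype: int64
reset_index():
  product  discount
0    Bolt         2
1   Cable        20
2   Gizmo         3
3   Panel        26
4  Sensor        19
add column discount_x5 = t['discount'] * 5:
  product  discount  discount_x5
0    Bolt         2           10
1   Cable        20          100
2   Gizmo         3           15
3   Panel        26          130
4  Sensor        19           95
take 2 rows with smallest discount:
  product  discount  discount_x5
0    Bolt         2           10
2   Gizmo         3           15

25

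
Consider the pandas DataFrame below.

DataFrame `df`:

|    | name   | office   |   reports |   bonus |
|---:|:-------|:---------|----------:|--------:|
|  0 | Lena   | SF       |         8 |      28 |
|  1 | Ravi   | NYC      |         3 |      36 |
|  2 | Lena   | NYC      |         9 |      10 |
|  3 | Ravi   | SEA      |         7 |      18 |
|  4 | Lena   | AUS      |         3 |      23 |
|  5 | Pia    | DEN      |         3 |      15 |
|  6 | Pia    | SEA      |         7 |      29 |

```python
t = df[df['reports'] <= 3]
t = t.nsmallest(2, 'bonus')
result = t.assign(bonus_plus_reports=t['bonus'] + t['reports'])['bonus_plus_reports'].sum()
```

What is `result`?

44

filter rows where reports <= 3:
   name office  reports  bonus
1  Ravi    NYC        3     36
4  Lena    AUS        3     23
5   Pia    DEN        3     15
take 2 rows with smallest bonus:
   name office  reports  bonus
5   Pia    DEN        3     15
4  Lena    AUS        3     23
add column bonus_plus_reports = t['bonus'] + t['reports']:
   name office  reports  bonus  bonus_plus_reports
5   Pia    DEN        3     15                  18
4  Lena    AUS        3     23                  26
Taking the sum of column 'bonus_plus_reports' gives 44.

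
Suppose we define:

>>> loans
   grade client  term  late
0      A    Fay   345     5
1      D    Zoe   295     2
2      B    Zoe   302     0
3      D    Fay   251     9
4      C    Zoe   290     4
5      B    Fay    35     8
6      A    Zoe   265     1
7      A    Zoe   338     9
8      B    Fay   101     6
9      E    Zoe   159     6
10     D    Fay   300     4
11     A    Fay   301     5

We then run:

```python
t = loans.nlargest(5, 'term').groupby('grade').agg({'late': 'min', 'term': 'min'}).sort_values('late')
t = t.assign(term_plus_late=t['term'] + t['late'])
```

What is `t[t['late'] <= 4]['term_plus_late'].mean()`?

take 5 rows with largest term:
   grade client  term  late
0      A    Fay   345     5
7      A    Zoe   338     9
2      B    Zoe   302     0
11     A    Fay   301     5
10     D    Fay   300     4
group by grade: min(late), min(term):
       late  term
grade            
A         5   301
B         0   302
D         4   300
sort by late:
       late  term
grade            
B         0   302
D         4   300
A         5   301
add column term_plus_late = t['term'] + t['late']:
       late  term  term_plus_late
grade                            
B         0   302             302
D         4   300             304
A         5   301             306
filter rows where late <= 4:
       late  term  term_plus_late
grade                            
B         0   302             302
D         4   300             304
Taking the mean of column 'term_plus_late' gives 303.0.

303.0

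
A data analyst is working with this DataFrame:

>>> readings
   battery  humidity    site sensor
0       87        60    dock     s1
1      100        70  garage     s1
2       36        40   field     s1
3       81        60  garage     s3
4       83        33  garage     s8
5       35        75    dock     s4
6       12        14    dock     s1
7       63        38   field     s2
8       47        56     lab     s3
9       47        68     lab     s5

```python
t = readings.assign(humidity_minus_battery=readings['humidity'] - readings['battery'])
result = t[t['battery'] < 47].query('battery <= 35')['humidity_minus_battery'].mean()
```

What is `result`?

add column humidity_minus_battery = readings['humidity'] - readings['battery']:
   battery  humidity    site sensor  humidity_minus_battery
0       87        60    dock     s1                     -27
1      100        70  garage     s1                     -30
2       36        40   field     s1                       4
3       81        60  garage     s3                     -21
4       83        33  garage     s8                     -50
5       35        75    dock     s4                      40
6       12        14    dock     s1                       2
7       63        38   field     s2                     -25
8       47        56     lab     s3                       9
9       47        68     lab     s5                      21
filter rows where battery < 47:
   battery  humidity   site sensor  humidity_minus_battery
2       36        40  field     s1                       4
5       35        75   dock     s4                      40
6       12        14   dock     s1                       2
filter rows where battery <= 35:
   battery  humidity  site sensor  humidity_minus_battery
5       35        75  dock     s4                      40
6       12        14  dock     s1                       2
The mean of column 'humidity_minus_battery' is 21.0.

21.0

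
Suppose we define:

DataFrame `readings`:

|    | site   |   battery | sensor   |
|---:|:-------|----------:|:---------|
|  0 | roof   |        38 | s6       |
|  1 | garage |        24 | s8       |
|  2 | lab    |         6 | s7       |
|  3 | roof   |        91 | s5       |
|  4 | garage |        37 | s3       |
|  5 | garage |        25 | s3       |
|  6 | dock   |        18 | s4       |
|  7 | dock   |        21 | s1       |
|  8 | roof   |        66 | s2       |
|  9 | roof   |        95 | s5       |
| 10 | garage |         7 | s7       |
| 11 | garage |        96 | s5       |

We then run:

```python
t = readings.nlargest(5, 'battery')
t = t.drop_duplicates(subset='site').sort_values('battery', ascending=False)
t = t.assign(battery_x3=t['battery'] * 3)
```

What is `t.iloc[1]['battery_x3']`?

take 5 rows with largest battery:
      site  battery sensor
11  garage       96     s5
9     roof       95     s5
3     roof       91     s5
8     roof       66     s2
0     roof       38     s6
drop duplicate site (keep=first):
      site  battery sensor
11  garage       96     s5
9     roof       95     s5
sort by battery descending:
      site  battery sensor
11  garage       96     s5
9     roof       95     s5
add column battery_x3 = t['battery'] * 3:
      site  battery sensor  battery_x3
11  garage       96     s5         288
9     roof       95     s5         285

285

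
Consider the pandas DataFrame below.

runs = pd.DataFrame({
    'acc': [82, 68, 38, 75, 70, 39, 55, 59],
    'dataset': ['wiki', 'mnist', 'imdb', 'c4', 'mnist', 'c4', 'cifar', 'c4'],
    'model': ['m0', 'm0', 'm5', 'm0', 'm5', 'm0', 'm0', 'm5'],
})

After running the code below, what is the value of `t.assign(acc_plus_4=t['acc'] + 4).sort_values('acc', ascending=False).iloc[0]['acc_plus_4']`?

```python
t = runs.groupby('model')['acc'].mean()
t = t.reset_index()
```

group by model, mean of acc:
model
m0    63.800000
m5    55.666667
Name: acc, dtype: float64
reset_index():
  model        acc
0    m0  63.800000
1    m5  55.666667
add column acc_plus_4 = t['acc'] + 4:
  model        acc  acc_plus_4
0    m0  63.800000   67.800000
1    m5  55.666667   59.666667
sort by acc descending:
  model        acc  acc_plus_4
0    m0  63.800000   67.800000
1    m5  55.666667   59.666667
Finally, value at position 0, column 'acc_plus_4' = 67.8.

67.8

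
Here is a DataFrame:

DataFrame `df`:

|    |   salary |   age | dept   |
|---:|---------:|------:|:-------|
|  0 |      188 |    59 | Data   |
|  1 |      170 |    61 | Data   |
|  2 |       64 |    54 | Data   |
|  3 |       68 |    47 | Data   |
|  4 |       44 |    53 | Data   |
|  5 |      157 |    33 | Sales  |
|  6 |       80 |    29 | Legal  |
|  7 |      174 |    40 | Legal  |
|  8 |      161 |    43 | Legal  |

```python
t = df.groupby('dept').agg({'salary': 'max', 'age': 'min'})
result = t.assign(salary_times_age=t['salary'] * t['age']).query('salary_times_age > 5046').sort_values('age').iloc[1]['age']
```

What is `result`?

group by dept: max(salary), min(age):
       salary  age
dept              
Data      188   47
Legal     174   29
Sales     157   33
add column salary_times_age = t['salary'] * t['age']:
       salary  age  salary_times_age
dept                                
Data      188   47              8836
Legal     174   29              5046
Sales     157   33              5181
filter rows where salary_times_age > 5046:
       salary  age  salary_times_age
dept                                
Data      188   47              8836
Sales     157   33              5181
sort by age:
       salary  age  salary_times_age
dept                                
Sales     157   33              5181
Data      188   47              8836
Taking the value at position 1, column 'age' gives 47.

47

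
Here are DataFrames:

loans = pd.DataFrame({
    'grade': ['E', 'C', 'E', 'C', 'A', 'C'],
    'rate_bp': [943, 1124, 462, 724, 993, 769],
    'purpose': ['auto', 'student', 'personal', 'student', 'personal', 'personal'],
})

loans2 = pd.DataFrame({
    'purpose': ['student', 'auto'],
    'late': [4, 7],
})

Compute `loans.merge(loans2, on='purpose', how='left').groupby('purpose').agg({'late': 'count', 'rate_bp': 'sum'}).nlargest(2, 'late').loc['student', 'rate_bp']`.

1848

merge on 'purpose' (how='left') → 6 rows:
  grade  rate_bp   purpose  late
0     E      943      auto   7.0
1     C     1124   student   4.0
2     E      462  personal   NaN
3     C      724   student   4.0
4     A      993  personal   NaN
5     C      769  personal   NaN
group by purpose: count(late), sum(rate_bp):
          late  rate_bp
purpose                
auto         1      943
personal     0     2224
student      2     1848
take 2 rows with largest late:
         late  rate_bp
purpose               
student     2     1848
auto        1      943
Hence 1848.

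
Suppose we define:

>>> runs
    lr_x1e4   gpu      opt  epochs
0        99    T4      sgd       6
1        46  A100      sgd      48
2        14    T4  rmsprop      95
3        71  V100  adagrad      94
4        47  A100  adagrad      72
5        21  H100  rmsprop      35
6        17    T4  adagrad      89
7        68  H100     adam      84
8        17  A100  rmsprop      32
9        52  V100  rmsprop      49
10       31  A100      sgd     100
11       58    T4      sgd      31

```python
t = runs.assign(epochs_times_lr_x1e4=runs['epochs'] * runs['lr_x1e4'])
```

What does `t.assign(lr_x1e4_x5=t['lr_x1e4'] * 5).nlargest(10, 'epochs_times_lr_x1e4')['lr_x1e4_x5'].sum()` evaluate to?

add column epochs_times_lr_x1e4 = runs['epochs'] * runs['lr_x1e4']:
    lr_x1e4   gpu      opt  epochs  epochs_times_lr_x1e4
0        99    T4      sgd       6                   594
1        46  A100      sgd      48                  2208
2        14    T4  rmsprop      95                  1330
3        71  V100  adagrad      94                  6674
4        47  A100  adagrad      72                  3384
5        21  H100  rmsprop      35                   735
6        17    T4  adagrad      89                  1513
7        68  H100     adam      84                  5712
8        17  A100  rmsprop      32                   544
9        52  V100  rmsprop      49                  2548
10       31  A100      sgd     100                  3100
11       58    T4      sgd      31                  1798
add column lr_x1e4_x5 = t['lr_x1e4'] * 5:
    lr_x1e4   gpu      opt  epochs  epochs_times_lr_x1e4  lr_x1e4_x5
0        99    T4      sgd       6                   594         495
1        46  A100      sgd      48                  2208         230
2        14    T4  rmsprop      95                  1330          70
3        71  V100  adagrad      94                  6674         355
4        47  A100  adagrad      72                  3384         235
5        21  H100  rmsprop      35                   735         105
6        17    T4  adagrad      89                  1513          85
7        68  H100     adam      84                  5712         340
8        17  A100  rmsprop      32                   544          85
9        52  V100  rmsprop      49                  2548         260
10       31  A100      sgd     100                  3100         155
11       58    T4      sgd      31                  1798         290
take 10 rows with largest epochs_times_lr_x1e4:
    lr_x1e4   gpu      opt  epochs  epochs_times_lr_x1e4  lr_x1e4_x5
3        71  V100  adagrad      94                  6674         355
7        68  H100     adam      84                  5712         340
4        47  A100  adagrad      72                  3384         235
10       31  A100      sgd     100                  3100         155
9        52  V100  rmsprop      49                  2548         260
1        46  A100      sgd      48                  2208         230
11       58    T4      sgd      31                  1798         290
6        17    T4  adagrad      89                  1513          85
2        14    T4  rmsprop      95                  1330          70
5        21  H100  rmsprop      35                   735         105
The sum of column 'lr_x1e4_x5' is 2125.

2125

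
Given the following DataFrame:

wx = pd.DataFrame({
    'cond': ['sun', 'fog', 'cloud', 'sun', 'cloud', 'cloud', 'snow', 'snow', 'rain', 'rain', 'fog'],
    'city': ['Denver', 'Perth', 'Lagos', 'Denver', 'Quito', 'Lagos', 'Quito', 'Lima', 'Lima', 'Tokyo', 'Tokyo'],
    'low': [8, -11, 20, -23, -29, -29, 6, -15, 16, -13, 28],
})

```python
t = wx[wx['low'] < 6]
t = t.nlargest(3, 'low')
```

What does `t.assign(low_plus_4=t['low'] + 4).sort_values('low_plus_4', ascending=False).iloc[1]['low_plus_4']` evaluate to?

filter rows where low < 6:
    cond    city  low
1    fog   Perth  -11
3    sun  Denver  -23
4  cloud   Quito  -29
5  cloud   Lagos  -29
7   snow    Lima  -15
9   rain   Tokyo  -13
take 3 rows with largest low:
   cond   city  low
1   fog  Perth  -11
9  rain  Tokyo  -13
7  snow   Lima  -15
add column low_plus_4 = t['low'] + 4:
   cond   city  low  low_plus_4
1   fog  Perth  -11          -7
9  rain  Tokyo  -13          -9
7  snow   Lima  -15         -11
sort by low_plus_4 descending:
   cond   city  low  low_plus_4
1   fog  Perth  -11          -7
9  rain  Tokyo  -13          -9
7  snow   Lima  -15         -11
Then the value at position 1, column 'low_plus_4': -9

-9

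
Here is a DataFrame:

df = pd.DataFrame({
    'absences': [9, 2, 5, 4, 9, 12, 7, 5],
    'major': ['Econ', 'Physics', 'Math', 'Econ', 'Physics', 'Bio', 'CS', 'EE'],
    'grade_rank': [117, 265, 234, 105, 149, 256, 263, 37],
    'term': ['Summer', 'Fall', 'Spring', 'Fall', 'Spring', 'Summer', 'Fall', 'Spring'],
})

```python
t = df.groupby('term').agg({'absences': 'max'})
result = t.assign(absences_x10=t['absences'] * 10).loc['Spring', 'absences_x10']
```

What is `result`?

group by term, max of absences:
        absences
term            
Fall           7
Spring         9
Summer        12
add column absences_x10 = t['absences'] * 10:
        absences  absences_x10
term                          
Fall           7            70
Spring         9            90
Summer        12           120

90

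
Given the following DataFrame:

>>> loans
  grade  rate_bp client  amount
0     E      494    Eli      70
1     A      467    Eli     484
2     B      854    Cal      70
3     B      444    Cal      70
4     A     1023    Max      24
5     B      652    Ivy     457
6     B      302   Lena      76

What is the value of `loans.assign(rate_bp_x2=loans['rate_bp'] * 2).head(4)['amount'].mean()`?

173.5

add column rate_bp_x2 = loans['rate_bp'] * 2:
  grade  rate_bp client  amount  rate_bp_x2
0     E      494    Eli      70         988
1     A      467    Eli     484         934
2     B      854    Cal      70        1708
3     B      444    Cal      70         888
4     A     1023    Max      24        2046
5     B      652    Ivy     457        1304
6     B      302   Lena      76         604
take first 4 rows:
  grade  rate_bp client  amount  rate_bp_x2
0     E      494    Eli      70         988
1     A      467    Eli     484         934
2     B      854    Cal      70        1708
3     B      444    Cal      70         888
The mean of column 'amount' is 173.5.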